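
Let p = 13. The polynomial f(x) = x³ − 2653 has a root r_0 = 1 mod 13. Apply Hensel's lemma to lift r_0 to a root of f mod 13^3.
r_2 = 1561 (mod 2197)

Hensel: r_{i+1} = r_i − f(r_i)/f′(r_i) mod 13^{i+2}, where f′(x) = 3x². Iterate:
  r_0 = 1 (mod 13)
  r_1 = 40 (mod 169)
  r_2 = 1561 (mod 2197)
Final: r = 1561 with f(r) ≡ 0 mod 13^3.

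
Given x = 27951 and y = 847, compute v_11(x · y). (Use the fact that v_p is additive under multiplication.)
v_11(23674497) = 5

v_p(x) = 3 (factor: 27951 = 11^3 · 21); v_p(y) = 2 (factor: 847 = 11^2 · 7). Additivity: v_p(xy) = v_p(x) + v_p(y) = 3 + 2 = 5. (Direct check: xy = 23674497 = 11^5 · (147).)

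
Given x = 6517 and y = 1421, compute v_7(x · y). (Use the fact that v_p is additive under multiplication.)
v_7(9260657) = 5

v_p(x) = 3 (factor: 6517 = 7^3 · 19); v_p(y) = 2 (factor: 1421 = 7^2 · 29). Additivity: v_p(xy) = v_p(x) + v_p(y) = 3 + 2 = 5. (Direct check: xy = 9260657 = 7^5 · (551).)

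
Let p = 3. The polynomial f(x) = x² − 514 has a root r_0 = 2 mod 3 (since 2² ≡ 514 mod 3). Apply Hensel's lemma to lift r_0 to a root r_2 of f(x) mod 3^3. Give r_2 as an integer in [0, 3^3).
r_2 = 26 (mod 27)

Hensel's recurrence: r_{i+1} = r_i − f(r_i)·(f′(r_i))^{-1} mod 3^{i+2}, with f′(x) = 2x. Iterate:
  r_0 = 2 (mod 3)
  r_1 = 8 (mod 9)
  r_2 = 26 (mod 27)
Final: r_2 = 26, and one checks f(r_2) ≡ 0 mod 3^3.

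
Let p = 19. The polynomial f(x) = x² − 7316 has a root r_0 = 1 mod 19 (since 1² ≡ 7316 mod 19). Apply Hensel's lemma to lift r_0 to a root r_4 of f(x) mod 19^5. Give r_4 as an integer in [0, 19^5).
r_4 = 1147126 (mod 2476099)

Hensel's recurrence: r_{i+1} = r_i − f(r_i)·(f′(r_i))^{-1} mod 19^{i+2}, with f′(x) = 2x. Iterate:
  r_0 = 1 (mod 19)
  r_1 = 229 (mod 361)
  r_2 = 1673 (mod 6859)
  r_3 = 104558 (mod 130321)
  r_4 = 1147126 (mod 2476099)
Final: r_4 = 1147126, and one checks f(r_4) ≡ 0 mod 19^5.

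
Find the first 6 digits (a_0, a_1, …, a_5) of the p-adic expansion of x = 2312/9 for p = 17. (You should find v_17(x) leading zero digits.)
(a_0, …, a_5) = (0, 0, 16, 1, 15, 1)

v_17(2312/9) = 2, so a_0 = ... = a_1 = 0. Factor out: x = 17^2 · u with u = 8/9 a unit in ℤ_17. Expand u iteratively via a_{v+i} = u_i mod 17, u_{i+1} = (u_i − a_{v+i})/17:
  u_0 = 8/9;  a_2 = 16;  u_1 = (u_0 − 16)/17 = -8/9
  u_1 = -8/9;  a_3 = 1;  u_2 = (u_1 − 1)/17 = -1/9
  u_2 = -1/9;  a_4 = 15;  u_3 = (u_2 − 15)/17 = -8/9
  u_3 = -8/9;  a_5 = 1;  u_4 = (u_3 − 1)/17 = -1/9
Digits: (0, 0, 16, 1, 15, 1).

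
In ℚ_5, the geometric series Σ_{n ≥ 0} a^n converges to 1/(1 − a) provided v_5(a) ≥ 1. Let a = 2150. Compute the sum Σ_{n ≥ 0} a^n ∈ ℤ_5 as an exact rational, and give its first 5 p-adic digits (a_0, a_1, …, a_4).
Σ a^n = 1/(1 − a) = -1/2149;  first 5 digits = (1, 0, 1, 2, 4)

v_5(a) = 2 ≥ 1, so the series converges in ℤ_5 to 1/(1 − a) = 1/(1 − 2150) = -1/2149. Expand this rational in ℤ_5: compute digits iteratively via d_i = x_i mod 5, x_{i+1} = (x_i − d_i)/5. The first 5 digits are (1, 0, 1, 2, 4).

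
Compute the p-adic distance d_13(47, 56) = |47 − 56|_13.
d_13(47, 56) = 1

Step 1 — x − y = 47 − 56 = -9. Step 2 — v_13(-9) = 0 (factor: -9 = −(13^0 · 9); the sign does not affect v_p). Step 3 — |x − y|_13 = 13^{0} = 1.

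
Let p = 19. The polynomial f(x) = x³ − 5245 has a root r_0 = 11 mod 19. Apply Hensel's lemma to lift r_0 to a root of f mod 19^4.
r_3 = 100882 (mod 130321)

Hensel: r_{i+1} = r_i − f(r_i)/f′(r_i) mod 19^{i+2}, where f′(x) = 3x². Iterate:
  r_0 = 11 (mod 19)
  r_1 = 163 (mod 361)
  r_2 = 4856 (mod 6859)
  r_3 = 100882 (mod 130321)
Final: r = 100882 with f(r) ≡ 0 mod 19^4.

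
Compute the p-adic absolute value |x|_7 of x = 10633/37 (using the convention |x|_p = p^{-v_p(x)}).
|10633/37|_7 = 1/343

Step 1 — compute v_7(x) by factoring powers of 7 out of the numerator and denominator: v_7(10633/37) = 3. Step 2 — apply |x|_p = p^{-v_p(x)} = 7^{-3} = 1/343.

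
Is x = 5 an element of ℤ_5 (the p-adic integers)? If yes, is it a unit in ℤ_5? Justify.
x ∈ ℤ_5 but not a unit; v_5(x) = 1 > 0

ℤ_5 = {x ∈ ℚ_5 : v_5(x) ≥ 0} and ℤ_5^× = {x ∈ ℤ_5 : v_5(x) = 0}. Here v_5(5) = v_5(num) − v_5(den) = 1; compare against these criteria.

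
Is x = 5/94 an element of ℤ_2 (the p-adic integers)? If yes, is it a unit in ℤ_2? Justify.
x ∉ ℤ_2 (v_2(x) = -1 < 0)

ℤ_2 = {x ∈ ℚ_2 : v_2(x) ≥ 0} and ℤ_2^× = {x ∈ ℤ_2 : v_2(x) = 0}. Here v_2(5/94) = v_2(num) − v_2(den) = -1; compare against these criteria.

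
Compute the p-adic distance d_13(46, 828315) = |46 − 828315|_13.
d_13(46, 828315) = 1/28561

Step 1 — x − y = 46 − 828315 = -828269. Step 2 — v_13(-828269) = 4 (factor: -828269 = −(13^4 · 29); the sign does not affect v_p). Step 3 — |x − y|_13 = 13^{-4} = 1/28561.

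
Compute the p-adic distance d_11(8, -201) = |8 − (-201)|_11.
d_11(8, -201) = 1/11

Step 1 — x − y = 8 − (-201) = 209. Step 2 — v_11(209) = 1 (factor: 209 = (11^1 · 19); the sign does not affect v_p). Step 3 — |x − y|_11 = 11^{-1} = 1/11.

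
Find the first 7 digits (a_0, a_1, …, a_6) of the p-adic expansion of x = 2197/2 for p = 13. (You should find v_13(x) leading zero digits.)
(a_0, …, a_6) = (0, 0, 0, 7, 6, 6, 6)

v_13(2197/2) = 3, so a_0 = ... = a_2 = 0. Factor out: x = 13^3 · u with u = 1/2 a unit in ℤ_13. Expand u iteratively via a_{v+i} = u_i mod 13, u_{i+1} = (u_i − a_{v+i})/13:
  u_0 = 1/2;  a_3 = 7;  u_1 = (u_0 − 7)/13 = -1/2
  u_1 = -1/2;  a_4 = 6;  u_2 = (u_1 − 6)/13 = -1/2
  u_2 = -1/2;  a_5 = 6;  u_3 = (u_2 − 6)/13 = -1/2
  u_3 = -1/2;  a_6 = 6;  u_4 = (u_3 − 6)/13 = -1/2
Digits: (0, 0, 0, 7, 6, 6, 6).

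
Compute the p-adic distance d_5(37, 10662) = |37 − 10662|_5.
d_5(37, 10662) = 1/625

Step 1 — x − y = 37 − 10662 = -10625. Step 2 — v_5(-10625) = 4 (factor: -10625 = −(5^4 · 17); the sign does not affect v_p). Step 3 — |x − y|_5 = 5^{-4} = 1/625.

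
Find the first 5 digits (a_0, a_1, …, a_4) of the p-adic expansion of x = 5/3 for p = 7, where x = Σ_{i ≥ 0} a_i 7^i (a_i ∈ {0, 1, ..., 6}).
(a_0, …, a_4) = (4, 2, 2, 2, 2)

v_7(5/3) = 0 (numerator and denominator both coprime to 7), so x ∈ ℤ_7^×. Compute digits iteratively via a_i = x_i mod 7, x_{i+1} = (x_i − a_i)/7, with x_0 = x:
  x_0 = 5/3;  a_0 = 4;  x_1 = (x_0 − 4)/7 = -1/3
  x_1 = -1/3;  a_1 = 2;  x_2 = (x_1 − 2)/7 = -1/3
  x_2 = -1/3;  a_2 = 2;  x_3 = (x_2 − 2)/7 = -1/3
  x_3 = -1/3;  a_3 = 2;  x_4 = (x_3 − 2)/7 = -1/3
  x_4 = -1/3;  a_4 = 2;  x_5 = (x_4 − 2)/7 = -1/3
Digits: (4, 2, 2, 2, 2).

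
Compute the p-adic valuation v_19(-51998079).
v_19(-51998079) = 5

v_19(n) is the largest exponent k such that 19^k divides n. Factor out: -51998079 = -19^5 · 21. (Sign doesn't affect v_p.) So v_19(-51998079) = 5.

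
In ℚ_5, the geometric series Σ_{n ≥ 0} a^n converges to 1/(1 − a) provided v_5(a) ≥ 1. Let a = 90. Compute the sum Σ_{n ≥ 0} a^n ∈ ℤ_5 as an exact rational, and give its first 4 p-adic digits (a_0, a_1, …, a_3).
Σ a^n = 1/(1 − a) = -1/89;  first 4 digits = (1, 3, 2, 2)

v_5(a) = 1 ≥ 1, so the series converges in ℤ_5 to 1/(1 − a) = 1/(1 − 90) = -1/89. Expand this rational in ℤ_5: compute digits iteratively via d_i = x_i mod 5, x_{i+1} = (x_i − d_i)/5. The first 4 digits are (1, 3, 2, 2).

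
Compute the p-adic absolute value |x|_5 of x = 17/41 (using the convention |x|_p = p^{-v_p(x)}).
|17/41|_5 = 1

Step 1 — compute v_5(x) by factoring powers of 5 out of the numerator and denominator: v_5(17/41) = 0. Step 2 — apply |x|_p = p^{-v_p(x)} = 5^{0} = 1.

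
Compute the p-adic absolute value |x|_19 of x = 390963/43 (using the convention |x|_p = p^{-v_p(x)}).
|390963/43|_19 = 1/130321

Step 1 — compute v_19(x) by factoring powers of 19 out of the numerator and denominator: v_19(390963/43) = 4. Step 2 — apply |x|_p = p^{-v_p(x)} = 19^{-4} = 1/130321.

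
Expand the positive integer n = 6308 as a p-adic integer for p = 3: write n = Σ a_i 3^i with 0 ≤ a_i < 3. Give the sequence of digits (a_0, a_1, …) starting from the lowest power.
(a_0, a_1, …) = (2, 2, 1, 2, 2, 1, 2, 2)

Repeated division by 3 gives the digits low-to-high: 6308 = 2 + 2·3^1 + 1·3^2 + 2·3^3 + 2·3^4 + 1·3^5 + 2·3^6 + 2·3^7. Digit sequence: (2, 2, 1, 2, 2, 1, 2, 2).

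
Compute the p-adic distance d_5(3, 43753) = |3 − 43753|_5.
d_5(3, 43753) = 1/3125

Step 1 — x − y = 3 − 43753 = -43750. Step 2 — v_5(-43750) = 5 (factor: -43750 = −(5^5 · 14); the sign does not affect v_p). Step 3 — |x − y|_5 = 5^{-5} = 1/3125.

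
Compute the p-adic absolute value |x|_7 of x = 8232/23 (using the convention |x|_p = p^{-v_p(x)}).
|8232/23|_7 = 1/343

Step 1 — compute v_7(x) by factoring powers of 7 out of the numerator and denominator: v_7(8232/23) = 3. Step 2 — apply |x|_p = p^{-v_p(x)} = 7^{-3} = 1/343.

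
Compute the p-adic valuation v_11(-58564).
v_11(-58564) = 4

v_11(n) is the largest exponent k such that 11^k divides n. Factor out: -58564 = -11^4 · 4. (Sign doesn't affect v_p.) So v_11(-58564) = 4.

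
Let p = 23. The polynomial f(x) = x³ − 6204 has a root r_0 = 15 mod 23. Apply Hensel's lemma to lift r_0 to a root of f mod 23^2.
r_1 = 38 (mod 529)

Hensel: r_{i+1} = r_i − f(r_i)/f′(r_i) mod 23^{i+2}, where f′(x) = 3x². Iterate:
  r_0 = 15 (mod 23)
  r_1 = 38 (mod 529)
Final: r = 38 with f(r) ≡ 0 mod 23^2.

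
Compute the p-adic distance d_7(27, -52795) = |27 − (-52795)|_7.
d_7(27, -52795) = 1/2401

Step 1 — x − y = 27 − (-52795) = 52822. Step 2 — v_7(52822) = 4 (factor: 52822 = (7^4 · 22); the sign does not affect v_p). Step 3 — |x − y|_7 = 7^{-4} = 1/2401.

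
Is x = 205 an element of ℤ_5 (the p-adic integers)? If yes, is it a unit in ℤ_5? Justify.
x ∈ ℤ_5 but not a unit; v_5(x) = 1 > 0

ℤ_5 = {x ∈ ℚ_5 : v_5(x) ≥ 0} and ℤ_5^× = {x ∈ ℤ_5 : v_5(x) = 0}. Here v_5(205) = v_5(num) − v_5(den) = 1; compare against these criteria.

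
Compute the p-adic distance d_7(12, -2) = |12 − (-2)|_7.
d_7(12, -2) = 1/7

Step 1 — x − y = 12 − (-2) = 14. Step 2 — v_7(14) = 1 (factor: 14 = (7^1 · 2); the sign does not affect v_p). Step 3 — |x − y|_7 = 7^{-1} = 1/7.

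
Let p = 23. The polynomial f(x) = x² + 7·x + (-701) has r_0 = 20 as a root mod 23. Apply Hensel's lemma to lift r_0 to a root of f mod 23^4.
r_3 = 198027 (mod 279841)

Hensel: r_{i+1} = r_i − f(r_i)·(f′(r_i))^{-1} mod 23^{i+2}, f′(x) = 2x + 7. Iterate:
  r_0 = 20 (mod 23)
  r_1 = 181 (mod 529)
  r_2 = 3355 (mod 12167)
  r_3 = 198027 (mod 279841)
Final: r = 198027 satisfies f(r) ≡ 0 mod 23^4.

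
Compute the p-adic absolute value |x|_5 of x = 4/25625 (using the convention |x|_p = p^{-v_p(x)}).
|4/25625|_5 = 625

Step 1 — compute v_5(x) by factoring powers of 5 out of the numerator and denominator: v_5(4/25625) = -4. Step 2 — apply |x|_p = p^{-v_p(x)} = 5^{4} = 625.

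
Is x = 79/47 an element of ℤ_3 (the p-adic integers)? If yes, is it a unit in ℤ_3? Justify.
x ∈ ℤ_3^× (unit); v_3(x) = 0

ℤ_3 = {x ∈ ℚ_3 : v_3(x) ≥ 0} and ℤ_3^× = {x ∈ ℤ_3 : v_3(x) = 0}. Here v_3(79/47) = v_3(num) − v_3(den) = 0; compare against these criteria.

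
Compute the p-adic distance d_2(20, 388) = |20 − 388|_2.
d_2(20, 388) = 1/16

Step 1 — x − y = 20 − 388 = -368. Step 2 — v_2(-368) = 4 (factor: -368 = −(2^4 · 23); the sign does not affect v_p). Step 3 — |x − y|_2 = 2^{-4} = 1/16.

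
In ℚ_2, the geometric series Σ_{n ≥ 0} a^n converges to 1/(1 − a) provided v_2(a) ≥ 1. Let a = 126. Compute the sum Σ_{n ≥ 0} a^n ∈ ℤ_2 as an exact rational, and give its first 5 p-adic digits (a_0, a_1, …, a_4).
Σ a^n = 1/(1 − a) = -1/125;  first 5 digits = (1, 1, 0, 1, 0)

v_2(a) = 1 ≥ 1, so the series converges in ℤ_2 to 1/(1 − a) = 1/(1 − 126) = -1/125. Expand this rational in ℤ_2: compute digits iteratively via d_i = x_i mod 2, x_{i+1} = (x_i − d_i)/2. The first 5 digits are (1, 1, 0, 1, 0).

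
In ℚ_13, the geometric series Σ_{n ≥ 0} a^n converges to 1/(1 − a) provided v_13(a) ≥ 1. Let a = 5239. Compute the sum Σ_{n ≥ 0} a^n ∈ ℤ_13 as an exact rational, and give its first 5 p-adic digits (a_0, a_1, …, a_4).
Σ a^n = 1/(1 − a) = -1/5238;  first 5 digits = (1, 0, 5, 2, 12)

v_13(a) = 2 ≥ 1, so the series converges in ℤ_13 to 1/(1 − a) = 1/(1 − 5239) = -1/5238. Expand this rational in ℤ_13: compute digits iteratively via d_i = x_i mod 13, x_{i+1} = (x_i − d_i)/13. The first 5 digits are (1, 0, 5, 2, 12).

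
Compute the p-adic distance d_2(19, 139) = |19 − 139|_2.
d_2(19, 139) = 1/8

Step 1 — x − y = 19 − 139 = -120. Step 2 — v_2(-120) = 3 (factor: -120 = −(2^3 · 15); the sign does not affect v_p). Step 3 — |x − y|_2 = 2^{-3} = 1/8.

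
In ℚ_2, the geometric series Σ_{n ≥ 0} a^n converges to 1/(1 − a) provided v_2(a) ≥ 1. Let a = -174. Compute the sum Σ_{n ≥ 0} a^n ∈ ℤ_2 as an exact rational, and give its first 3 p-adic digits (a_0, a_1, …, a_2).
Σ a^n = 1/(1 − a) = 1/175;  first 3 digits = (1, 1, 1)

v_2(a) = 1 ≥ 1, so the series converges in ℤ_2 to 1/(1 − a) = 1/(1 − (-174)) = 1/175. Expand this rational in ℤ_2: compute digits iteratively via d_i = x_i mod 2, x_{i+1} = (x_i − d_i)/2. The first 3 digits are (1, 1, 1).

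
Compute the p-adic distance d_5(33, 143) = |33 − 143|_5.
d_5(33, 143) = 1/5

Step 1 — x − y = 33 − 143 = -110. Step 2 — v_5(-110) = 1 (factor: -110 = −(5^1 · 22); the sign does not affect v_p). Step 3 — |x − y|_5 = 5^{-1} = 1/5.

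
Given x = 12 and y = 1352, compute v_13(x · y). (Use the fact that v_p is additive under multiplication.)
v_13(16224) = 2

v_p(x) = 0 (factor: 12 = 13^0 · 12); v_p(y) = 2 (factor: 1352 = 13^2 · 8). Additivity: v_p(xy) = v_p(x) + v_p(y) = 0 + 2 = 2. (Direct check: xy = 16224 = 13^2 · (96).)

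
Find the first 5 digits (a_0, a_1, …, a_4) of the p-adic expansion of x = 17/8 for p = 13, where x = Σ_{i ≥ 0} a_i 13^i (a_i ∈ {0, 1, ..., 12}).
(a_0, …, a_4) = (7, 11, 4, 11, 4)

v_13(17/8) = 0 (numerator and denominator both coprime to 13), so x ∈ ℤ_13^×. Compute digits iteratively via a_i = x_i mod 13, x_{i+1} = (x_i − a_i)/13, with x_0 = x:
  x_0 = 17/8;  a_0 = 7;  x_1 = (x_0 − 7)/13 = -3/8
  x_1 = -3/8;  a_1 = 11;  x_2 = (x_1 − 11)/13 = -7/8
  x_2 = -7/8;  a_2 = 4;  x_3 = (x_2 − 4)/13 = -3/8
  x_3 = -3/8;  a_3 = 11;  x_4 = (x_3 − 11)/13 = -7/8
  x_4 = -7/8;  a_4 = 4;  x_5 = (x_4 − 4)/13 = -3/8
Digits: (7, 11, 4, 11, 4).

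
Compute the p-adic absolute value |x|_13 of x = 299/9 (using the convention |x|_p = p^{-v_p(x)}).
|299/9|_13 = 1/13

Step 1 — compute v_13(x) by factoring powers of 13 out of the numerator and denominator: v_13(299/9) = 1. Step 2 — apply |x|_p = p^{-v_p(x)} = 13^{-1} = 1/13.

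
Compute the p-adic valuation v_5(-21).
v_5(-21) = 0

v_5(n) is the largest exponent k such that 5^k divides n. Factor out: -21 = -5^0 · 21. (Sign doesn't affect v_p.) So v_5(-21) = 0.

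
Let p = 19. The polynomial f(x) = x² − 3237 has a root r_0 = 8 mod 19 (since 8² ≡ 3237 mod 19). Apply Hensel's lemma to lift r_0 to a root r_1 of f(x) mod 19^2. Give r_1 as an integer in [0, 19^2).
r_1 = 274 (mod 361)

Hensel's recurrence: r_{i+1} = r_i − f(r_i)·(f′(r_i))^{-1} mod 19^{i+2}, with f′(x) = 2x. Iterate:
  r_0 = 8 (mod 19)
  r_1 = 274 (mod 361)
Final: r_1 = 274, and one checks f(r_1) ≡ 0 mod 19^2.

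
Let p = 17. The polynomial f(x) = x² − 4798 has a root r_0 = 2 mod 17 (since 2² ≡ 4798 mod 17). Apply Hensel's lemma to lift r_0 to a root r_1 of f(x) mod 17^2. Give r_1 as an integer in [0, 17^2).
r_1 = 189 (mod 289)

Hensel's recurrence: r_{i+1} = r_i − f(r_i)·(f′(r_i))^{-1} mod 17^{i+2}, with f′(x) = 2x. Iterate:
  r_0 = 2 (mod 17)
  r_1 = 189 (mod 289)
Final: r_1 = 189, and one checks f(r_1) ≡ 0 mod 17^2.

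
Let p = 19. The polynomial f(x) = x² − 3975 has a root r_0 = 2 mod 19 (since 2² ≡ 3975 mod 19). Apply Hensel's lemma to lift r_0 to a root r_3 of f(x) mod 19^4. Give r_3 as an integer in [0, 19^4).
r_3 = 33575 (mod 130321)

Hensel's recurrence: r_{i+1} = r_i − f(r_i)·(f′(r_i))^{-1} mod 19^{i+2}, with f′(x) = 2x. Iterate:
  r_0 = 2 (mod 19)
  r_1 = 2 (mod 361)
  r_2 = 6139 (mod 6859)
  r_3 = 33575 (mod 130321)
Final: r_3 = 33575, and one checks f(r_3) ≡ 0 mod 19^4.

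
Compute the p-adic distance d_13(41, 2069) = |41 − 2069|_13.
d_13(41, 2069) = 1/169

Step 1 — x − y = 41 − 2069 = -2028. Step 2 — v_13(-2028) = 2 (factor: -2028 = −(13^2 · 12); the sign does not affect v_p). Step 3 — |x − y|_13 = 13^{-2} = 1/169.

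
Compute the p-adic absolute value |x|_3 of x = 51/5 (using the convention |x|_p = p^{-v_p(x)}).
|51/5|_3 = 1/3

Step 1 — compute v_3(x) by factoring powers of 3 out of the numerator and denominator: v_3(51/5) = 1. Step 2 — apply |x|_p = p^{-v_p(x)} = 3^{-1} = 1/3.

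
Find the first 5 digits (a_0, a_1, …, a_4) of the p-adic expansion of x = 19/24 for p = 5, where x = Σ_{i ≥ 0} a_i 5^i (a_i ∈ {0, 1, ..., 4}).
(a_0, …, a_4) = (1, 1, 0, 1, 0)

v_5(19/24) = 0 (numerator and denominator both coprime to 5), so x ∈ ℤ_5^×. Compute digits iteratively via a_i = x_i mod 5, x_{i+1} = (x_i − a_i)/5, with x_0 = x:
  x_0 = 19/24;  a_0 = 1;  x_1 = (x_0 − 1)/5 = -1/24
  x_1 = -1/24;  a_1 = 1;  x_2 = (x_1 − 1)/5 = -5/24
  x_2 = -5/24;  a_2 = 0;  x_3 = (x_2 − 0)/5 = -1/24
  x_3 = -1/24;  a_3 = 1;  x_4 = (x_3 − 1)/5 = -5/24
  x_4 = -5/24;  a_4 = 0;  x_5 = (x_4 − 0)/5 = -1/24
Digits: (1, 1, 0, 1, 0).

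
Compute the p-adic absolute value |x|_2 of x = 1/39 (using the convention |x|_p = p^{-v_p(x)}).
|1/39|_2 = 1

Step 1 — compute v_2(x) by factoring powers of 2 out of the numerator and denominator: v_2(1/39) = 0. Step 2 — apply |x|_p = p^{-v_p(x)} = 2^{0} = 1.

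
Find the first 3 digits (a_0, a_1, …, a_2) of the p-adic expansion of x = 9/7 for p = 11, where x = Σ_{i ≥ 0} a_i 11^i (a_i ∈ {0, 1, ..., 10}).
(a_0, …, a_2) = (6, 9, 7)

v_11(9/7) = 0 (numerator and denominator both coprime to 11), so x ∈ ℤ_11^×. Compute digits iteratively via a_i = x_i mod 11, x_{i+1} = (x_i − a_i)/11, with x_0 = x:
  x_0 = 9/7;  a_0 = 6;  x_1 = (x_0 − 6)/11 = -3/7
  x_1 = -3/7;  a_1 = 9;  x_2 = (x_1 − 9)/11 = -6/7
  x_2 = -6/7;  a_2 = 7;  x_3 = (x_2 − 7)/11 = -5/7
Digits: (6, 9, 7).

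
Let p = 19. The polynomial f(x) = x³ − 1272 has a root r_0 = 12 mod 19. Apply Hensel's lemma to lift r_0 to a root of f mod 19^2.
r_1 = 31 (mod 361)

Hensel: r_{i+1} = r_i − f(r_i)/f′(r_i) mod 19^{i+2}, where f′(x) = 3x². Iterate:
  r_0 = 12 (mod 19)
  r_1 = 31 (mod 361)
Final: r = 31 with f(r) ≡ 0 mod 19^2.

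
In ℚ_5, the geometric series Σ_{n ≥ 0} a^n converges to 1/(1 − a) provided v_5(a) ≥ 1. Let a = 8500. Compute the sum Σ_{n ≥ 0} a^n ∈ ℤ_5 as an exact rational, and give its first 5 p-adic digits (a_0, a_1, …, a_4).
Σ a^n = 1/(1 − a) = -1/8499;  first 5 digits = (1, 0, 0, 3, 3)

v_5(a) = 3 ≥ 1, so the series converges in ℤ_5 to 1/(1 − a) = 1/(1 − 8500) = -1/8499. Expand this rational in ℤ_5: compute digits iteratively via d_i = x_i mod 5, x_{i+1} = (x_i − d_i)/5. The first 5 digits are (1, 0, 0, 3, 3).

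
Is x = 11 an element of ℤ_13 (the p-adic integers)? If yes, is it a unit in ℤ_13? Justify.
x ∈ ℤ_13^× (unit); v_13(x) = 0

ℤ_13 = {x ∈ ℚ_13 : v_13(x) ≥ 0} and ℤ_13^× = {x ∈ ℤ_13 : v_13(x) = 0}. Here v_13(11) = v_13(num) − v_13(den) = 0; compare against these criteria.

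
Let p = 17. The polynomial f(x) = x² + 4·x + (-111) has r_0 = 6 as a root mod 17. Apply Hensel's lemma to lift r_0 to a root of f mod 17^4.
r_3 = 21341 (mod 83521)

Hensel: r_{i+1} = r_i − f(r_i)·(f′(r_i))^{-1} mod 17^{i+2}, f′(x) = 2x + 4. Iterate:
  r_0 = 6 (mod 17)
  r_1 = 244 (mod 289)
  r_2 = 1689 (mod 4913)
  r_3 = 21341 (mod 83521)
Final: r = 21341 satisfies f(r) ≡ 0 mod 17^4.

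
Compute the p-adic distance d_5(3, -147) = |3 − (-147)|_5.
d_5(3, -147) = 1/25

Step 1 — x − y = 3 − (-147) = 150. Step 2 — v_5(150) = 2 (factor: 150 = (5^2 · 6); the sign does not affect v_p). Step 3 — |x − y|_5 = 5^{-2} = 1/25.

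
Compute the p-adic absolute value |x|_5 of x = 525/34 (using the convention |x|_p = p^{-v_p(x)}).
|525/34|_5 = 1/25

Step 1 — compute v_5(x) by factoring powers of 5 out of the numerator and denominator: v_5(525/34) = 2. Step 2 — apply |x|_p = p^{-v_p(x)} = 5^{-2} = 1/25.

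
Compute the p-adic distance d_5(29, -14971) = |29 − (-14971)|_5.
d_5(29, -14971) = 1/625

Step 1 — x − y = 29 − (-14971) = 15000. Step 2 — v_5(15000) = 4 (factor: 15000 = (5^4 · 24); the sign does not affect v_p). Step 3 — |x − y|_5 = 5^{-4} = 1/625.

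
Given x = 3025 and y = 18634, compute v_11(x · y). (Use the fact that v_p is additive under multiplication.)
v_11(56367850) = 5

v_p(x) = 2 (factor: 3025 = 11^2 · 25); v_p(y) = 3 (factor: 18634 = 11^3 · 14). Additivity: v_p(xy) = v_p(x) + v_p(y) = 2 + 3 = 5. (Direct check: xy = 56367850 = 11^5 · (350).)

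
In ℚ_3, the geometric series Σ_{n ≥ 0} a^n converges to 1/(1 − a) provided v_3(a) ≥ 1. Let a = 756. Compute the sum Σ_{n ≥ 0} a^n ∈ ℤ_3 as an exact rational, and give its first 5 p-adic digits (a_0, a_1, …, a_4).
Σ a^n = 1/(1 − a) = -1/755;  first 5 digits = (1, 0, 0, 1, 0)

v_3(a) = 3 ≥ 1, so the series converges in ℤ_3 to 1/(1 − a) = 1/(1 − 756) = -1/755. Expand this rational in ℤ_3: compute digits iteratively via d_i = x_i mod 3, x_{i+1} = (x_i − d_i)/3. The first 5 digits are (1, 0, 0, 1, 0).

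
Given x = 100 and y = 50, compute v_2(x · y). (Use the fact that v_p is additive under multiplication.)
v_2(5000) = 3

v_p(x) = 2 (factor: 100 = 2^2 · 25); v_p(y) = 1 (factor: 50 = 2^1 · 25). Additivity: v_p(xy) = v_p(x) + v_p(y) = 2 + 1 = 3. (Direct check: xy = 5000 = 2^3 · (625).)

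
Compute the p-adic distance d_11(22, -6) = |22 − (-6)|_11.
d_11(22, -6) = 1

Step 1 — x − y = 22 − (-6) = 28. Step 2 — v_11(28) = 0 (factor: 28 = (11^0 · 28); the sign does not affect v_p). Step 3 — |x − y|_11 = 11^{0} = 1.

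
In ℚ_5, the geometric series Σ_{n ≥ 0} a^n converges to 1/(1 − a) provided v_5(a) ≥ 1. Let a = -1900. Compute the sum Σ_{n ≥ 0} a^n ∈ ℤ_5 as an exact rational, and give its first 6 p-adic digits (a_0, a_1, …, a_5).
Σ a^n = 1/(1 − a) = 1/1901;  first 6 digits = (1, 0, 4, 4, 2, 4)

v_5(a) = 2 ≥ 1, so the series converges in ℤ_5 to 1/(1 − a) = 1/(1 − (-1900)) = 1/1901. Expand this rational in ℤ_5: compute digits iteratively via d_i = x_i mod 5, x_{i+1} = (x_i − d_i)/5. The first 6 digits are (1, 0, 4, 4, 2, 4).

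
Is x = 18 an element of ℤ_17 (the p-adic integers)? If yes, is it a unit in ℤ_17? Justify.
x ∈ ℤ_17^× (unit); v_17(x) = 0

ℤ_17 = {x ∈ ℚ_17 : v_17(x) ≥ 0} and ℤ_17^× = {x ∈ ℤ_17 : v_17(x) = 0}. Here v_17(18) = v_17(num) − v_17(den) = 0; compare against these criteria.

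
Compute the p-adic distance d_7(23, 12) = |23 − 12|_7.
d_7(23, 12) = 1

Step 1 — x − y = 23 − 12 = 11. Step 2 — v_7(11) = 0 (factor: 11 = (7^0 · 11); the sign does not affect v_p). Step 3 — |x − y|_7 = 7^{0} = 1.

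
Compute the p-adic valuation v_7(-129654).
v_7(-129654) = 4

v_7(n) is the largest exponent k such that 7^k divides n. Factor out: -129654 = -7^4 · 54. (Sign doesn't affect v_p.) So v_7(-129654) = 4.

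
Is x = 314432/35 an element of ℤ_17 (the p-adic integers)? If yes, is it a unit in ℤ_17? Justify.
x ∈ ℤ_17 but not a unit; v_17(x) = 3 > 0

ℤ_17 = {x ∈ ℚ_17 : v_17(x) ≥ 0} and ℤ_17^× = {x ∈ ℤ_17 : v_17(x) = 0}. Here v_17(314432/35) = v_17(num) − v_17(den) = 3; compare against these criteria.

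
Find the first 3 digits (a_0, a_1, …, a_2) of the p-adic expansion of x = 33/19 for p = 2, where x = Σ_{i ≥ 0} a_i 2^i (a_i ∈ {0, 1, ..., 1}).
(a_0, …, a_2) = (1, 1, 0)

v_2(33/19) = 0 (numerator and denominator both coprime to 2), so x ∈ ℤ_2^×. Compute digits iteratively via a_i = x_i mod 2, x_{i+1} = (x_i − a_i)/2, with x_0 = x:
  x_0 = 33/19;  a_0 = 1;  x_1 = (x_0 − 1)/2 = 7/19
  x_1 = 7/19;  a_1 = 1;  x_2 = (x_1 − 1)/2 = -6/19
  x_2 = -6/19;  a_2 = 0;  x_3 = (x_2 − 0)/2 = -3/19
Digits: (1, 1, 0).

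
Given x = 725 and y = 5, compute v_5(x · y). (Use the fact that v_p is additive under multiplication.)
v_5(3625) = 3

v_p(x) = 2 (factor: 725 = 5^2 · 29); v_p(y) = 1 (factor: 5 = 5^1 · 1). Additivity: v_p(xy) = v_p(x) + v_p(y) = 2 + 1 = 3. (Direct check: xy = 3625 = 5^3 · (29).)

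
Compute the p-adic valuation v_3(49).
v_3(49) = 0

v_3(n) is the largest exponent k such that 3^k divides n. Factor out: 49 = 3^0 · 49. (Sign doesn't affect v_p.) So v_3(49) = 0.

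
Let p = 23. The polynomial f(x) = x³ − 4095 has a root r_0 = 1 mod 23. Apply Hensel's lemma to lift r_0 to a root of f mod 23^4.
r_3 = 153365 (mod 279841)

Hensel: r_{i+1} = r_i − f(r_i)/f′(r_i) mod 23^{i+2}, where f′(x) = 3x². Iterate:
  r_0 = 1 (mod 23)
  r_1 = 484 (mod 529)
  r_2 = 7361 (mod 12167)
  r_3 = 153365 (mod 279841)
Final: r = 153365 with f(r) ≡ 0 mod 23^4.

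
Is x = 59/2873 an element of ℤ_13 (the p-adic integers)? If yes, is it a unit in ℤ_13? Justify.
x ∉ ℤ_13 (v_13(x) = -2 < 0)

ℤ_13 = {x ∈ ℚ_13 : v_13(x) ≥ 0} and ℤ_13^× = {x ∈ ℤ_13 : v_13(x) = 0}. Here v_13(59/2873) = v_13(num) − v_13(den) = -2; compare against these criteria.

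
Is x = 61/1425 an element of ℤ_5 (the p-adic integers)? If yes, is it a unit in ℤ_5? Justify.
x ∉ ℤ_5 (v_5(x) = -2 < 0)

ℤ_5 = {x ∈ ℚ_5 : v_5(x) ≥ 0} and ℤ_5^× = {x ∈ ℤ_5 : v_5(x) = 0}. Here v_5(61/1425) = v_5(num) − v_5(den) = -2; compare against these criteria.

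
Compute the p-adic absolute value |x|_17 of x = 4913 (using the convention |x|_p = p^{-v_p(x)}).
|4913|_17 = 1/4913

Step 1 — compute v_17(x) by factoring powers of 17 out of the numerator and denominator: v_17(4913) = 3. Step 2 — apply |x|_p = p^{-v_p(x)} = 17^{-3} = 1/4913.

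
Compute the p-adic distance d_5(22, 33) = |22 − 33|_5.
d_5(22, 33) = 1

Step 1 — x − y = 22 − 33 = -11. Step 2 — v_5(-11) = 0 (factor: -11 = −(5^0 · 11); the sign does not affect v_p). Step 3 — |x − y|_5 = 5^{0} = 1.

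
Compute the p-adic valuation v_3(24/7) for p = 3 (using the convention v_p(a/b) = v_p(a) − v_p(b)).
v_3(24/7) = 1

Factor powers of 3 from the numerator and denominator of the reduced fraction: 24 = 3^1 · 8 and 7 = 3^0 · 7. Apply v_p(a/b) = v_p(a) − v_p(b): v_3(24/7) = 1 − 0 = 1.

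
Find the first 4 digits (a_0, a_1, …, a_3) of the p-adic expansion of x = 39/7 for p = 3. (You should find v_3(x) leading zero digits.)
(a_0, …, a_3) = (0, 1, 2, 2)

v_3(39/7) = 1, so a_0 = ... = a_0 = 0. Factor out: x = 3^1 · u with u = 13/7 a unit in ℤ_3. Expand u iteratively via a_{v+i} = u_i mod 3, u_{i+1} = (u_i − a_{v+i})/3:
  u_0 = 13/7;  a_1 = 1;  u_1 = (u_0 − 1)/3 = 2/7
  u_1 = 2/7;  a_2 = 2;  u_2 = (u_1 − 2)/3 = -4/7
  u_2 = -4/7;  a_3 = 2;  u_3 = (u_2 − 2)/3 = -6/7
Digits: (0, 1, 2, 2).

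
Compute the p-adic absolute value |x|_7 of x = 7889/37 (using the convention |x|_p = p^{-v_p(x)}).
|7889/37|_7 = 1/343

Step 1 — compute v_7(x) by factoring powers of 7 out of the numerator and denominator: v_7(7889/37) = 3. Step 2 — apply |x|_p = p^{-v_p(x)} = 7^{-3} = 1/343.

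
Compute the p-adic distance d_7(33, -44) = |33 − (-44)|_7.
d_7(33, -44) = 1/7

Step 1 — x − y = 33 − (-44) = 77. Step 2 — v_7(77) = 1 (factor: 77 = (7^1 · 11); the sign does not affect v_p). Step 3 — |x − y|_7 = 7^{-1} = 1/7.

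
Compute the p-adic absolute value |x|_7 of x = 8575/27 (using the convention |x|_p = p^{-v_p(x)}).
|8575/27|_7 = 1/343

Step 1 — compute v_7(x) by factoring powers of 7 out of the numerator and denominator: v_7(8575/27) = 3. Step 2 — apply |x|_p = p^{-v_p(x)} = 7^{-3} = 1/343.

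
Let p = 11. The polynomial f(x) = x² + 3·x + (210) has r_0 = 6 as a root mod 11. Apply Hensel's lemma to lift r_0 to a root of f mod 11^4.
r_3 = 6353 (mod 14641)

Hensel: r_{i+1} = r_i − f(r_i)·(f′(r_i))^{-1} mod 11^{i+2}, f′(x) = 2x + 3. Iterate:
  r_0 = 6 (mod 11)
  r_1 = 61 (mod 121)
  r_2 = 1029 (mod 1331)
  r_3 = 6353 (mod 14641)
Final: r = 6353 satisfies f(r) ≡ 0 mod 11^4.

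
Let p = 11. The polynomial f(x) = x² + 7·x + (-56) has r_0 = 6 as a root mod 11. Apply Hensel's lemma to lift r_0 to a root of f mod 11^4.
r_3 = 5902 (mod 14641)

Hensel: r_{i+1} = r_i − f(r_i)·(f′(r_i))^{-1} mod 11^{i+2}, f′(x) = 2x + 7. Iterate:
  r_0 = 6 (mod 11)
  r_1 = 94 (mod 121)
  r_2 = 578 (mod 1331)
  r_3 = 5902 (mod 14641)
Final: r = 5902 satisfies f(r) ≡ 0 mod 11^4.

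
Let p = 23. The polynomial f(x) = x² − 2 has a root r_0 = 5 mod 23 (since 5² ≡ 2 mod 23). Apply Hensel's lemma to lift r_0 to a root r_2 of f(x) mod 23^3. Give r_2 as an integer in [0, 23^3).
r_2 = 12011 (mod 12167)

Hensel's recurrence: r_{i+1} = r_i − f(r_i)·(f′(r_i))^{-1} mod 23^{i+2}, with f′(x) = 2x. Iterate:
  r_0 = 5 (mod 23)
  r_1 = 373 (mod 529)
  r_2 = 12011 (mod 12167)
Final: r_2 = 12011, and one checks f(r_2) ≡ 0 mod 23^3.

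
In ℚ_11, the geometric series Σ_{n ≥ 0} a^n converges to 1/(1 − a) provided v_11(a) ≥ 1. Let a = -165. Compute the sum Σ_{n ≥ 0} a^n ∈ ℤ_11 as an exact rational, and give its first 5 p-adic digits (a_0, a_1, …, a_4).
Σ a^n = 1/(1 − a) = 1/166;  first 5 digits = (1, 7, 3, 0, 6)

v_11(a) = 1 ≥ 1, so the series converges in ℤ_11 to 1/(1 − a) = 1/(1 − (-165)) = 1/166. Expand this rational in ℤ_11: compute digits iteratively via d_i = x_i mod 11, x_{i+1} = (x_i − d_i)/11. The first 5 digits are (1, 7, 3, 0, 6).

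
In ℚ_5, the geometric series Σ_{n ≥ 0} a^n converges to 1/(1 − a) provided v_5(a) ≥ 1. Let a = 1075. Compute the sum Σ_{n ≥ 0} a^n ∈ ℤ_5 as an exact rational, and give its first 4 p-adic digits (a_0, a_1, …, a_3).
Σ a^n = 1/(1 − a) = -1/1074;  first 4 digits = (1, 0, 3, 3)

v_5(a) = 2 ≥ 1, so the series converges in ℤ_5 to 1/(1 − a) = 1/(1 − 1075) = -1/1074. Expand this rational in ℤ_5: compute digits iteratively via d_i = x_i mod 5, x_{i+1} = (x_i − d_i)/5. The first 4 digits are (1, 0, 3, 3).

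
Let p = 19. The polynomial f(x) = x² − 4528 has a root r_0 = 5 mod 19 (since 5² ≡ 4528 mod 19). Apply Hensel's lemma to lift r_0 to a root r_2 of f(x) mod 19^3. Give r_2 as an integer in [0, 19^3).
r_2 = 1791 (mod 6859)

Hensel's recurrence: r_{i+1} = r_i − f(r_i)·(f′(r_i))^{-1} mod 19^{i+2}, with f′(x) = 2x. Iterate:
  r_0 = 5 (mod 19)
  r_1 = 347 (mod 361)
  r_2 = 1791 (mod 6859)
Final: r_2 = 1791, and one checks f(r_2) ≡ 0 mod 19^3.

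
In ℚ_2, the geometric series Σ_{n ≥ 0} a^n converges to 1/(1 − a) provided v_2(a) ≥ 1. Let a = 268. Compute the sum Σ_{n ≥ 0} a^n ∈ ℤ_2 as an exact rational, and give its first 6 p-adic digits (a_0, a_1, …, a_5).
Σ a^n = 1/(1 − a) = -1/267;  first 6 digits = (1, 0, 1, 1, 1, 0)

v_2(a) = 2 ≥ 1, so the series converges in ℤ_2 to 1/(1 − a) = 1/(1 − 268) = -1/267. Expand this rational in ℤ_2: compute digits iteratively via d_i = x_i mod 2, x_{i+1} = (x_i − d_i)/2. The first 6 digits are (1, 0, 1, 1, 1, 0).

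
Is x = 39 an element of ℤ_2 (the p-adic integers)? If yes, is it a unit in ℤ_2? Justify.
x ∈ ℤ_2^× (unit); v_2(x) = 0

ℤ_2 = {x ∈ ℚ_2 : v_2(x) ≥ 0} and ℤ_2^× = {x ∈ ℤ_2 : v_2(x) = 0}. Here v_2(39) = v_2(num) − v_2(den) = 0; compare against these criteria.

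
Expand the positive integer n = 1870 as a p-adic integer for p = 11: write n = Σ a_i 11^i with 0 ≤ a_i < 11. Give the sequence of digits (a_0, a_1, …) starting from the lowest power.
(a_0, a_1, …) = (0, 5, 4, 1)

Repeated division by 11 gives the digits low-to-high: 1870 = 5·11^1 + 4·11^2 + 1·11^3. Digit sequence: (0, 5, 4, 1).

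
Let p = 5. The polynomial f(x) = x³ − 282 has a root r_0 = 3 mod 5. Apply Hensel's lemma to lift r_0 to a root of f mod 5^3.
r_2 = 118 (mod 125)

Hensel: r_{i+1} = r_i − f(r_i)/f′(r_i) mod 5^{i+2}, where f′(x) = 3x². Iterate:
  r_0 = 3 (mod 5)
  r_1 = 18 (mod 25)
  r_2 = 118 (mod 125)
Final: r = 118 with f(r) ≡ 0 mod 5^3.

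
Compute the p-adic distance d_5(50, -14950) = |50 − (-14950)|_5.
d_5(50, -14950) = 1/625

Step 1 — x − y = 50 − (-14950) = 15000. Step 2 — v_5(15000) = 4 (factor: 15000 = (5^4 · 24); the sign does not affect v_p). Step 3 — |x − y|_5 = 5^{-4} = 1/625.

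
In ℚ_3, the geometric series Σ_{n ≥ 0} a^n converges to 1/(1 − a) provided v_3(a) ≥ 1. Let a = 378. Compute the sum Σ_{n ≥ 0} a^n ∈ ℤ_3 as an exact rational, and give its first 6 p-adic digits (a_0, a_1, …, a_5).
Σ a^n = 1/(1 − a) = -1/377;  first 6 digits = (1, 0, 0, 2, 1, 1)

v_3(a) = 3 ≥ 1, so the series converges in ℤ_3 to 1/(1 − a) = 1/(1 − 378) = -1/377. Expand this rational in ℤ_3: compute digits iteratively via d_i = x_i mod 3, x_{i+1} = (x_i − d_i)/3. The first 6 digits are (1, 0, 0, 2, 1, 1).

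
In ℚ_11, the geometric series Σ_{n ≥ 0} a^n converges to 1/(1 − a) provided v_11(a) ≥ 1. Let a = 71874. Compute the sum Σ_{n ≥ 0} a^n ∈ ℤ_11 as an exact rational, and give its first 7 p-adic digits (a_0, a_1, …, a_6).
Σ a^n = 1/(1 − a) = -1/71873;  first 7 digits = (1, 0, 0, 10, 4, 0, 1)

v_11(a) = 3 ≥ 1, so the series converges in ℤ_11 to 1/(1 − a) = 1/(1 − 71874) = -1/71873. Expand this rational in ℤ_11: compute digits iteratively via d_i = x_i mod 11, x_{i+1} = (x_i − d_i)/11. The first 7 digits are (1, 0, 0, 10, 4, 0, 1).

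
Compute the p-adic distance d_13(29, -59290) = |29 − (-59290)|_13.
d_13(29, -59290) = 1/2197

Step 1 — x − y = 29 − (-59290) = 59319. Step 2 — v_13(59319) = 3 (factor: 59319 = (13^3 · 27); the sign does not affect v_p). Step 3 — |x − y|_13 = 13^{-3} = 1/2197.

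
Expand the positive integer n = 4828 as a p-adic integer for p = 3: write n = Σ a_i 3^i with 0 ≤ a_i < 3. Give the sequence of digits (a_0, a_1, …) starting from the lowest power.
(a_0, a_1, …) = (1, 1, 2, 1, 2, 1, 0, 2)

Repeated division by 3 gives the digits low-to-high: 4828 = 1 + 1·3^1 + 2·3^2 + 1·3^3 + 2·3^4 + 1·3^5 + 2·3^7. Digit sequence: (1, 1, 2, 1, 2, 1, 0, 2).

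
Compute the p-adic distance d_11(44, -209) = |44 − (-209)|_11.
d_11(44, -209) = 1/11

Step 1 — x − y = 44 − (-209) = 253. Step 2 — v_11(253) = 1 (factor: 253 = (11^1 · 23); the sign does not affect v_p). Step 3 — |x − y|_11 = 11^{-1} = 1/11.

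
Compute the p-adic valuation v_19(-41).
v_19(-41) = 0

v_19(n) is the largest exponent k such that 19^k divides n. Factor out: -41 = -19^0 · 41. (Sign doesn't affect v_p.) So v_19(-41) = 0.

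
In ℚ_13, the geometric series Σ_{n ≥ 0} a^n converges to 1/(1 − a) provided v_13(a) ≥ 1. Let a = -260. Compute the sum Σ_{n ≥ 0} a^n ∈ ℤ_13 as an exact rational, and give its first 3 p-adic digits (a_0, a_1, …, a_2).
Σ a^n = 1/(1 − a) = 1/261;  first 3 digits = (1, 6, 8)

v_13(a) = 1 ≥ 1, so the series converges in ℤ_13 to 1/(1 − a) = 1/(1 − (-260)) = 1/261. Expand this rational in ℤ_13: compute digits iteratively via d_i = x_i mod 13, x_{i+1} = (x_i − d_i)/13. The first 3 digits are (1, 6, 8).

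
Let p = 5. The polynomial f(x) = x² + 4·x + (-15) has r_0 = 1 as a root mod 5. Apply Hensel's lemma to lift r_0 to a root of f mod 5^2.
r_1 = 11 (mod 25)

Hensel: r_{i+1} = r_i − f(r_i)·(f′(r_i))^{-1} mod 5^{i+2}, f′(x) = 2x + 4. Iterate:
  r_0 = 1 (mod 5)
  r_1 = 11 (mod 25)
Final: r = 11 satisfies f(r) ≡ 0 mod 5^2.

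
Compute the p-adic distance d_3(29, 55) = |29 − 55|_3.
d_3(29, 55) = 1

Step 1 — x − y = 29 − 55 = -26. Step 2 — v_3(-26) = 0 (factor: -26 = −(3^0 · 26); the sign does not affect v_p). Step 3 — |x − y|_3 = 3^{0} = 1.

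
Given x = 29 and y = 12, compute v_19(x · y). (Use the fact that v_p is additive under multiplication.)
v_19(348) = 0

v_p(x) = 0 (factor: 29 = 19^0 · 29); v_p(y) = 0 (factor: 12 = 19^0 · 12). Additivity: v_p(xy) = v_p(x) + v_p(y) = 0 + 0 = 0. (Direct check: xy = 348 = 19^0 · (348).)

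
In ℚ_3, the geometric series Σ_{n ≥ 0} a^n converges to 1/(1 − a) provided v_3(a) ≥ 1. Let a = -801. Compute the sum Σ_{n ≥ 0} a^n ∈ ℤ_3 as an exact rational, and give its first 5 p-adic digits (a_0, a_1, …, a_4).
Σ a^n = 1/(1 − a) = 1/802;  first 5 digits = (1, 0, 1, 0, 0)

v_3(a) = 2 ≥ 1, so the series converges in ℤ_3 to 1/(1 − a) = 1/(1 − (-801)) = 1/802. Expand this rational in ℤ_3: compute digits iteratively via d_i = x_i mod 3, x_{i+1} = (x_i − d_i)/3. The first 5 digits are (1, 0, 1, 0, 0).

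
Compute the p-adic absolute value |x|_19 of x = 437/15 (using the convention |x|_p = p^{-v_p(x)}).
|437/15|_19 = 1/19

Step 1 — compute v_19(x) by factoring powers of 19 out of the numerator and denominator: v_19(437/15) = 1. Step 2 — apply |x|_p = p^{-v_p(x)} = 19^{-1} = 1/19.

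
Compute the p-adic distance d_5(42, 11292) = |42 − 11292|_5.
d_5(42, 11292) = 1/625

Step 1 — x − y = 42 − 11292 = -11250. Step 2 — v_5(-11250) = 4 (factor: -11250 = −(5^4 · 18); the sign does not affect v_p). Step 3 — |x − y|_5 = 5^{-4} = 1/625.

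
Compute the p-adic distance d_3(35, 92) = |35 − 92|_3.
d_3(35, 92) = 1/3

Step 1 — x − y = 35 − 92 = -57. Step 2 — v_3(-57) = 1 (factor: -57 = −(3^1 · 19); the sign does not affect v_p). Step 3 — |x − y|_3 = 3^{-1} = 1/3.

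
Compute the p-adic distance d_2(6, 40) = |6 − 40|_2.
d_2(6, 40) = 1/2

Step 1 — x − y = 6 − 40 = -34. Step 2 — v_2(-34) = 1 (factor: -34 = −(2^1 · 17); the sign does not affect v_p). Step 3 — |x − y|_2 = 2^{-1} = 1/2.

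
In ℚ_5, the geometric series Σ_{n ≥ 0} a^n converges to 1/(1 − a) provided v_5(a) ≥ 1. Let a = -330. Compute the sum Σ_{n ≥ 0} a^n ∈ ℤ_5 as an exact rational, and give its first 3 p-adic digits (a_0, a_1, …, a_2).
Σ a^n = 1/(1 − a) = 1/331;  first 3 digits = (1, 4, 2)

v_5(a) = 1 ≥ 1, so the series converges in ℤ_5 to 1/(1 − a) = 1/(1 − (-330)) = 1/331. Expand this rational in ℤ_5: compute digits iteratively via d_i = x_i mod 5, x_{i+1} = (x_i − d_i)/5. The first 3 digits are (1, 4, 2).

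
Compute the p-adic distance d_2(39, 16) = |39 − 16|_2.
d_2(39, 16) = 1

Step 1 — x − y = 39 − 16 = 23. Step 2 — v_2(23) = 0 (factor: 23 = (2^0 · 23); the sign does not affect v_p). Step 3 — |x − y|_2 = 2^{0} = 1.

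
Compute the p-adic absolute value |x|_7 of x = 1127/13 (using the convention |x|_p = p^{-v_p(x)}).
|1127/13|_7 = 1/49

Step 1 — compute v_7(x) by factoring powers of 7 out of the numerator and denominator: v_7(1127/13) = 2. Step 2 — apply |x|_p = p^{-v_p(x)} = 7^{-2} = 1/49.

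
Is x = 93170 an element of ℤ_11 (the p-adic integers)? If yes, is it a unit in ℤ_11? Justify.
x ∈ ℤ_11 but not a unit; v_11(x) = 3 > 0

ℤ_11 = {x ∈ ℚ_11 : v_11(x) ≥ 0} and ℤ_11^× = {x ∈ ℤ_11 : v_11(x) = 0}. Here v_11(93170) = v_11(num) − v_11(den) = 3; compare against these criteria.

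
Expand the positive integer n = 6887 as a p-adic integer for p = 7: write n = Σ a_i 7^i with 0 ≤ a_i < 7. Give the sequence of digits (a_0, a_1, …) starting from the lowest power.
(a_0, a_1, …) = (6, 3, 0, 6, 2)

Repeated division by 7 gives the digits low-to-high: 6887 = 6 + 3·7^1 + 6·7^3 + 2·7^4. Digit sequence: (6, 3, 0, 6, 2).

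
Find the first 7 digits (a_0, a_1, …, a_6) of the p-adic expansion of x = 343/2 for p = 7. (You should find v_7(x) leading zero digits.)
(a_0, …, a_6) = (0, 0, 0, 4, 3, 3, 3)

v_7(343/2) = 3, so a_0 = ... = a_2 = 0. Factor out: x = 7^3 · u with u = 1/2 a unit in ℤ_7. Expand u iteratively via a_{v+i} = u_i mod 7, u_{i+1} = (u_i − a_{v+i})/7:
  u_0 = 1/2;  a_3 = 4;  u_1 = (u_0 − 4)/7 = -1/2
  u_1 = -1/2;  a_4 = 3;  u_2 = (u_1 − 3)/7 = -1/2
  u_2 = -1/2;  a_5 = 3;  u_3 = (u_2 − 3)/7 = -1/2
  u_3 = -1/2;  a_6 = 3;  u_4 = (u_3 − 3)/7 = -1/2
Digits: (0, 0, 0, 4, 3, 3, 3).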